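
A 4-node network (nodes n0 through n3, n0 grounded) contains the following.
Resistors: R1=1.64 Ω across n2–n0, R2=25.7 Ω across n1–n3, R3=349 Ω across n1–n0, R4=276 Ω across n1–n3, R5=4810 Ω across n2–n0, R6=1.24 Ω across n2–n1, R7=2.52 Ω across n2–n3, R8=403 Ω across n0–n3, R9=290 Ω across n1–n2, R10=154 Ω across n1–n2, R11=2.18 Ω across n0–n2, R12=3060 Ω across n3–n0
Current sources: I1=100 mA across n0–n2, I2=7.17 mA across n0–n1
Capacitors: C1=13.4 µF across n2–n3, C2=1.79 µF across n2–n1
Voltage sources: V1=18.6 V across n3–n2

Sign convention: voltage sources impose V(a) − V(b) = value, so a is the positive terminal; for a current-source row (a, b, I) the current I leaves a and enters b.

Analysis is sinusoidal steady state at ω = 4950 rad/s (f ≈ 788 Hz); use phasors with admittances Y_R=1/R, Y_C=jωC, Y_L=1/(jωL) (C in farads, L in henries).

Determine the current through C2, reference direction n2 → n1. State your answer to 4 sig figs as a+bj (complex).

Apply KCL at each of the 3 non-ground nodes and solve the resulting linear system.
Node n1: branches {R2, R3, R4, R6, I2, R9, R10, C2} → V_1 = 0.9747-0.009496j
Node n2: branches {R1, R5, I1, R6, C1, R7, R9, R10, R11, C2, V1} → V_2 = 0.04867+2.539e-05j
Node n3: branches {R2, R4, C1, R7, R8, R12, V1} → V_3 = 18.65+2.539e-05j
Source currents: i(V1)=-8.185-1.234j

-8.436e-05-0.008205j A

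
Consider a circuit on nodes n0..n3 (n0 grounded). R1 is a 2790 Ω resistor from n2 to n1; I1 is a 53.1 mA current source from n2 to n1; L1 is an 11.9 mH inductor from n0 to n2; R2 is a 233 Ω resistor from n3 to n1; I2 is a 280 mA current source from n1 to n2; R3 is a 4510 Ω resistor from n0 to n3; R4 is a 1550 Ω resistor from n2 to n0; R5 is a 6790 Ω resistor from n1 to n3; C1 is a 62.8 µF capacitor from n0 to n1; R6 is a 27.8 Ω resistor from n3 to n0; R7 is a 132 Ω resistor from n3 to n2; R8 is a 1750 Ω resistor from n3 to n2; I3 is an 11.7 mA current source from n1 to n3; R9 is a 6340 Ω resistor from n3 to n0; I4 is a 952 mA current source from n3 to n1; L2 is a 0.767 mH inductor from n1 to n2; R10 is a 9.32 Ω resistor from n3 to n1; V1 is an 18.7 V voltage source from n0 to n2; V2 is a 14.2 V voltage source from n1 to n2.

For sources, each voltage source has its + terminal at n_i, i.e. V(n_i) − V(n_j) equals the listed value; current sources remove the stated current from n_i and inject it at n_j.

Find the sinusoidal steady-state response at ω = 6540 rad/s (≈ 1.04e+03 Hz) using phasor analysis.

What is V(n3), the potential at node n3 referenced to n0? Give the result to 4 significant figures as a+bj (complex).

Element admittances at ω=6540 rad/s:
  Y(R1) = 0.0003584+0.000j S between n2,n1
  I1: injects 0.0531 A into n1 (from n2)
  Y(L1) = 0.000-0.01285j S between n0,n2
  Y(R2) = 0.004292+0.000j S between n3,n1
  I2: injects 0.28 A into n2 (from n1)
  Y(R3) = 0.0002217+0.000j S between n0,n3
  Y(R4) = 0.0006452+0.000j S between n2,n0
  Y(R5) = 0.0001473+0.000j S between n1,n3
  Y(C1) = 0.000+0.4107j S between n0,n1
  Y(R6) = 0.03597+0.000j S between n3,n0
  Y(R7) = 0.007576+0.000j S between n3,n2
  Y(R8) = 0.0005714+0.000j S between n3,n2
  I3: injects 0.0117 A into n3 (from n1)
  Y(R9) = 0.0001577+0.000j S between n3,n0
  I4: injects 0.952 A into n1 (from n3)
  Y(L2) = 0.000-0.1994j S between n1,n2
  Y(R10) = 0.1073+0.000j S between n3,n1
  V1: constraint V(n0)−V(n2) = 18.7
  V2: constraint V(n1)−V(n2) = 14.2
Assemble and solve the 5×5 MNA system:
  V(n1)=-4.500+0.000j  V(n2)=-18.70+0.000j  V(n3)=-10.21+0.000j
  i(V1)=-0.3833-1.608j  i(V2)=0.07007+4.679j

-10.21+0.000j V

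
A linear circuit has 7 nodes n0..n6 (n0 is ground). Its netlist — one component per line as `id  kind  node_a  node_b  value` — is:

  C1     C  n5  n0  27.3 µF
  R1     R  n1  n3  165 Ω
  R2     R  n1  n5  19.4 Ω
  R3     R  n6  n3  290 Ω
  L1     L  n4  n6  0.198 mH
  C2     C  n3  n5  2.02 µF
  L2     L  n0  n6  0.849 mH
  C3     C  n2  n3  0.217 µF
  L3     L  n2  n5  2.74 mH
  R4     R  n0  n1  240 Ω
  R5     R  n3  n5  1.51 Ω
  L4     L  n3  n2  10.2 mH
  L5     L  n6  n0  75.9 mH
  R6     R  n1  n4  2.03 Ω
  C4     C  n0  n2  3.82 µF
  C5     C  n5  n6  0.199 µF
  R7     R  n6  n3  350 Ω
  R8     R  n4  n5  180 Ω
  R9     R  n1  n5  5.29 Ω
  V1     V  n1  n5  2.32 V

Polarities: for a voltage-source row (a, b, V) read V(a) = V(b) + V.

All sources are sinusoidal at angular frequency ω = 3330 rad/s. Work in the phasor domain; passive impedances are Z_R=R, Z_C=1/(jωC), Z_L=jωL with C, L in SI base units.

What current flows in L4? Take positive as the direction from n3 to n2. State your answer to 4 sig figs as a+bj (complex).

Element admittances at ω=3330 rad/s:
  Y(C1) = 0.000+0.09091j S between n5,n0
  Y(R1) = 0.006061+0.000j S between n1,n3
  Y(R2) = 0.05155+0.000j S between n1,n5
  Y(R3) = 0.003448+0.000j S between n6,n3
  Y(L1) = 0.000-1.517j S between n4,n6
  Y(C2) = 0.000+0.006727j S between n3,n5
  Y(L2) = 0.000-0.3537j S between n0,n6
  Y(C3) = 0.000+0.0007226j S between n2,n3
  Y(L3) = 0.000-0.1096j S between n2,n5
  Y(R4) = 0.004167+0.000j S between n0,n1
  Y(R5) = 0.6623+0.000j S between n3,n5
  Y(L4) = 0.000-0.02944j S between n3,n2
  Y(L5) = 0.000-0.003957j S between n6,n0
  Y(R6) = 0.4926+0.000j S between n1,n4
  Y(C4) = 0.000+0.01272j S between n0,n2
  Y(C5) = 0.000+0.0006627j S between n5,n6
  Y(R7) = 0.002857+0.000j S between n6,n3
  Y(R8) = 0.005556+0.000j S between n4,n5
  Y(R9) = 0.1890+0.000j S between n1,n5
  V1: constraint V(n1)−V(n5) = 2.32
Assemble and solve the 7×7 MNA system:
  V(n1)=-0.8457+1.056j  V(n2)=-3.476+1.164j  V(n3)=-3.119+1.063j  V(n4)=-1.130+0.4044j  V(n5)=-3.166+1.056j  V(n6)=-0.9159+0.3196j
  i(V1)=-0.7084-0.3251j

-0.002970-0.01049j A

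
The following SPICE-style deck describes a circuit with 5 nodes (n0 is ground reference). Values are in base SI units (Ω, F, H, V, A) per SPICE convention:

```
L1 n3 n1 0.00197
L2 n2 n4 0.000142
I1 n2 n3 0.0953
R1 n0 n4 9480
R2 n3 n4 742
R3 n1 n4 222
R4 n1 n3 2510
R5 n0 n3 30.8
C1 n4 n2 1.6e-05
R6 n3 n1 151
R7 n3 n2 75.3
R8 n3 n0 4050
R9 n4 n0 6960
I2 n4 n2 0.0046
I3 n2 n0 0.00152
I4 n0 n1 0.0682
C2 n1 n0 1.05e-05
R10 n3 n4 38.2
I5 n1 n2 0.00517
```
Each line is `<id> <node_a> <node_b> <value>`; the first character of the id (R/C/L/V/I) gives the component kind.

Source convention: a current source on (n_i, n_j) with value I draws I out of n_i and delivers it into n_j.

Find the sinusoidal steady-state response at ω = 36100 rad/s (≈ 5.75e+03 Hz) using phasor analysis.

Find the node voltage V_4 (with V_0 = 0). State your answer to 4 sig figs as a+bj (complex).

Apply KCL at each of the 4 non-ground nodes and solve the resulting linear system.
Node n1: branches {L1, R3, R4, R6, I4, C2, I5} → V_1 = -0.003615-0.1567j
Node n2: branches {L2, I1, C1, R7, I2, I3, I5} → V_2 = -1.803+0.1333j
Node n3: branches {L1, I1, R2, R4, R5, R6, R7, R8, R10} → V_3 = 0.2358+0.04207j
Node n4: branches {L2, R1, R2, R3, C1, R9, I2, R10} → V_4 = -1.800-0.02352j

-1.800-0.02352j V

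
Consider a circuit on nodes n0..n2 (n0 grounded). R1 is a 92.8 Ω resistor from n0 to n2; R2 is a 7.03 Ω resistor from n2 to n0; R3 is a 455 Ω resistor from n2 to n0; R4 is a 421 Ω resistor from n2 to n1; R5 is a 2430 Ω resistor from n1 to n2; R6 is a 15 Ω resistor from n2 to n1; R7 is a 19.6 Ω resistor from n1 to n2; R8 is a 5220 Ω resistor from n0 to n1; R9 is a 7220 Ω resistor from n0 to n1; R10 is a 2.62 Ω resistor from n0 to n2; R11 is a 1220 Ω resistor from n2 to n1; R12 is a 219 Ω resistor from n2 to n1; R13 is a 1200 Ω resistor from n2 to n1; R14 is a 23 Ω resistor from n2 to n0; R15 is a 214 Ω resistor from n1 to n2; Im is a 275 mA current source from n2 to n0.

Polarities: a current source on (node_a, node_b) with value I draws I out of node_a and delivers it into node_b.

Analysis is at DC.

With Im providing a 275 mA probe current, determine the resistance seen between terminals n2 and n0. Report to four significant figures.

Element admittances at DC:
  Y(R1) = 0.01078 S between n0,n2
  Y(R2) = 0.1422 S between n2,n0
  Y(R3) = 0.002198 S between n2,n0
  Y(R4) = 0.002375 S between n2,n1
  Y(R5) = 0.0004115 S between n1,n2
  Y(R6) = 0.06667 S between n2,n1
  Y(R7) = 0.05102 S between n1,n2
  Y(R8) = 0.0001916 S between n0,n1
  Y(R9) = 0.0001385 S between n0,n1
  Y(R10) = 0.3817 S between n0,n2
  Y(R11) = 0.0008197 S between n2,n1
  Y(R12) = 0.004566 S between n2,n1
  Y(R13) = 0.0008333 S between n2,n1
  Y(R14) = 0.04348 S between n2,n0
  Y(R15) = 0.004673 S between n1,n2
  Im: injects 0.275 A into n0 (from n2)
Assemble and solve the 2×2 MNA system:
  V(n1)=-0.4724  V(n2)=-0.4736

R_eq = 1.722 Ω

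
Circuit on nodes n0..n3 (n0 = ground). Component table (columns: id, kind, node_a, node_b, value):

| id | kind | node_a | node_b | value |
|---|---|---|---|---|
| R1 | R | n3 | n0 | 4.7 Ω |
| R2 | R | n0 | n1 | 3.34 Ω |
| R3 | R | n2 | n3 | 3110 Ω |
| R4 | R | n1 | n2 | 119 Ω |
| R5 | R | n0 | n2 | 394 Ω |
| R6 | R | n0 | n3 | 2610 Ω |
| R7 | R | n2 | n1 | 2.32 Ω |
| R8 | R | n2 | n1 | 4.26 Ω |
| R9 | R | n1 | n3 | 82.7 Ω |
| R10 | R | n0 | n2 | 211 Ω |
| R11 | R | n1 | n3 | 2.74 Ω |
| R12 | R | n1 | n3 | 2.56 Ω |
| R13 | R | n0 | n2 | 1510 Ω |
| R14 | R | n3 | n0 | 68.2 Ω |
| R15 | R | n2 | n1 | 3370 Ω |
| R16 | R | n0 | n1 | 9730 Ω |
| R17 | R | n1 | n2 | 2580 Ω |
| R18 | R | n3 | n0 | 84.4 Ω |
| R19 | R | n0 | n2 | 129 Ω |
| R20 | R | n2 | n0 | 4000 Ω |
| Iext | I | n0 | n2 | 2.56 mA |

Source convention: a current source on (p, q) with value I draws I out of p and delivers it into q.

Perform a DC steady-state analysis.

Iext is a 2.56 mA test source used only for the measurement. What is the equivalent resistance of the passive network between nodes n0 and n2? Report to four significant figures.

Apply KCL at each of the 3 non-ground nodes and solve the resulting linear system.
Node n1: branches {R2, R4, R7, R8, R9, R11, R12, R15, R16, R17} → V_1 = 0.005024
Node n2: branches {R3, R4, R5, R7, R8, R10, R13, R15, R17, R19, R20, Iext} → V_2 = 0.008612
Node n3: branches {R1, R3, R6, R9, R11, R12, R14, R18} → V_3 = 0.003830

R_eq = 3.364 Ω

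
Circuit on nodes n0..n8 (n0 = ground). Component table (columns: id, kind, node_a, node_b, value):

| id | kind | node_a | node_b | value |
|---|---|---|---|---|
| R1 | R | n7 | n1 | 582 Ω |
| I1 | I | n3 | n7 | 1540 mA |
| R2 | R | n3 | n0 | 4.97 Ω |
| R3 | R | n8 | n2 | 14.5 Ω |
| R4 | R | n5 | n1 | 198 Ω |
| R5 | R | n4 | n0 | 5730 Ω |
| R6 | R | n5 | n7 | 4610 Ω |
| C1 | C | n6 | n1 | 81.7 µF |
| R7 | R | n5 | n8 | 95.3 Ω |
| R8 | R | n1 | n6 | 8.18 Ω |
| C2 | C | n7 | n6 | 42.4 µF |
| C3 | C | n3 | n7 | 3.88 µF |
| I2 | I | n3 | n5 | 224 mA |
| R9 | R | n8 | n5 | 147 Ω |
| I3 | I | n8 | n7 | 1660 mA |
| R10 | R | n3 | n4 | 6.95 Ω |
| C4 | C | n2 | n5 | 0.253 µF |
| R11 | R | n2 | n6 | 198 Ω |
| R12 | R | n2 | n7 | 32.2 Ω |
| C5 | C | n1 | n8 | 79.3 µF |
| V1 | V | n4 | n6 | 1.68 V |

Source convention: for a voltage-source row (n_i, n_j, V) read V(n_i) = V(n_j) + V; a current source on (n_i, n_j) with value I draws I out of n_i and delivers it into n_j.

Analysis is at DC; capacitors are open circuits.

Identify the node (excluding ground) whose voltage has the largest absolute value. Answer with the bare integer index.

7

MNA unknowns: 8 node voltages V₁..V_8 plus 1 source current (V1)
R1: Y=0.001718 on G[7,1]
I1: z[3]−=1.54, z[7]+=1.54
R2: Y=0.2012 on G[3,0]
R3: Y=0.06897 on G[8,2]
R4: Y=0.005051 on G[5,1]
R5: Y=0.0001745 on G[4,0]
R6: Y=0.0002169 on G[5,7]
C1: Y=0.000 on G[6,1]
R7: Y=0.01049 on G[5,8]
R8: Y=0.1222 on G[1,6]
C2: Y=0.000 on G[7,6]
C3: Y=0.000 on G[3,7]
I2: z[3]−=0.224, z[5]+=0.224
R9: Y=0.006803 on G[8,5]
I3: z[8]−=1.66, z[7]+=1.66
R10: Y=0.1439 on G[3,4]
C4: Y=0.000 on G[2,5]
R11: Y=0.005051 on G[2,6]
R12: Y=0.03106 on G[2,7]
C5: Y=0.000 on G[1,8]
V1: row V4−V6=1.68, i_V1 at 4,6
solve → V1=18.37, V2=170.6, V3=-0.01061, V4=12.23, V5=125.6, V6=10.55, V7=259.4, V8=142.3
aux → i_V1=-1.764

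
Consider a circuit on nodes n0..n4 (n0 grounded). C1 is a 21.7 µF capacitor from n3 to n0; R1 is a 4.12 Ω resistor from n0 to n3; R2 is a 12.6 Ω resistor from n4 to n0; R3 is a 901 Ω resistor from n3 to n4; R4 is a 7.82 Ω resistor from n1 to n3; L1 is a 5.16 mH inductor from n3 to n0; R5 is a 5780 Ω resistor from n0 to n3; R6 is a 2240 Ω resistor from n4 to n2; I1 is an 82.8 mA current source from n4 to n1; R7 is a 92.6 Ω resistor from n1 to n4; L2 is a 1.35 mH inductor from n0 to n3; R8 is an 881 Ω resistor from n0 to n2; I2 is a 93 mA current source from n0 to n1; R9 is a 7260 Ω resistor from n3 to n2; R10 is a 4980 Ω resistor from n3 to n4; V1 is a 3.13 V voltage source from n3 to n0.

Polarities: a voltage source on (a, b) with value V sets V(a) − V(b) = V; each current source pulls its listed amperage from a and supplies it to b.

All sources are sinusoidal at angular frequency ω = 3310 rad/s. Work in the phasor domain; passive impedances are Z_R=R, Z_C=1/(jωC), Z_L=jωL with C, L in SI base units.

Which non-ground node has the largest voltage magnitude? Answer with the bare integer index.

MNA unknowns: 4 node voltages V₁..V_4 plus 1 source current (V1)
C1: Y=0.000+0.07183j on G[3,0]
R1: Y=0.2427+0.000j on G[0,3]
R2: Y=0.07937+0.000j on G[4,0]
R3: Y=0.001110+0.000j on G[3,4]
R4: Y=0.1279+0.000j on G[1,3]
L1: Y=0.000-0.05855j on G[3,0]
R5: Y=0.0001730+0.000j on G[0,3]
R6: Y=0.0004464+0.000j on G[4,2]
I1: z[4]−=0.0828, z[1]+=0.0828
R7: Y=0.01080+0.000j on G[1,4]
L2: Y=0.000-0.2238j on G[0,3]
R8: Y=0.001135+0.000j on G[0,2]
I2: z[0]−=0.093, z[1]+=0.093
R9: Y=0.0001377+0.000j on G[3,2]
R10: Y=0.0002008+0.000j on G[3,4]
V1: row V3−V0=3.13, i_V1 at 3,0
solve → V1=4.125+0.000j, V2=0.1545+0.000j, V3=3.130+0.000j, V4=-0.3708+0.000j
aux → i_V1=-0.6380+0.6589j

1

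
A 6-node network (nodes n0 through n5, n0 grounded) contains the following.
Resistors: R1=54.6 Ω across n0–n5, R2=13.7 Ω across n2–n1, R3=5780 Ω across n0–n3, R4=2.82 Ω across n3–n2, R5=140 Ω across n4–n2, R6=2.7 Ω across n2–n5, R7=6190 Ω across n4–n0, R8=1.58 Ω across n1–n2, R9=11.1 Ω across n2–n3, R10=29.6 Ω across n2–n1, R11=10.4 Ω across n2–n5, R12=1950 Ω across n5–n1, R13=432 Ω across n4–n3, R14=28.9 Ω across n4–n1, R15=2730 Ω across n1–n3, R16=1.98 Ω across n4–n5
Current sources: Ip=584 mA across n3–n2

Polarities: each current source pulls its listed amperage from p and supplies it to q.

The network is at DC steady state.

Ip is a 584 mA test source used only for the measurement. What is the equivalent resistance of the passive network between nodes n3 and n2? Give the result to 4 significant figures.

Apply KCL at each of the 5 non-ground nodes and solve the resulting linear system.
Node n1: branches {R2, R8, R10, R12, R14, R15} → V_1 = 0.01696
Node n2: branches {R2, R4, R5, R6, R8, R9, R10, R11, Ip} → V_2 = 0.01808
Node n3: branches {R3, R4, R9, R13, R15, Ip} → V_3 = -1.287
Node n4: branches {R5, R7, R13, R14, R16} → V_4 = 0.007001
Node n5: branches {R1, R6, R11, R12, R16} → V_5 = 0.01209

R_eq = 2.234 Ω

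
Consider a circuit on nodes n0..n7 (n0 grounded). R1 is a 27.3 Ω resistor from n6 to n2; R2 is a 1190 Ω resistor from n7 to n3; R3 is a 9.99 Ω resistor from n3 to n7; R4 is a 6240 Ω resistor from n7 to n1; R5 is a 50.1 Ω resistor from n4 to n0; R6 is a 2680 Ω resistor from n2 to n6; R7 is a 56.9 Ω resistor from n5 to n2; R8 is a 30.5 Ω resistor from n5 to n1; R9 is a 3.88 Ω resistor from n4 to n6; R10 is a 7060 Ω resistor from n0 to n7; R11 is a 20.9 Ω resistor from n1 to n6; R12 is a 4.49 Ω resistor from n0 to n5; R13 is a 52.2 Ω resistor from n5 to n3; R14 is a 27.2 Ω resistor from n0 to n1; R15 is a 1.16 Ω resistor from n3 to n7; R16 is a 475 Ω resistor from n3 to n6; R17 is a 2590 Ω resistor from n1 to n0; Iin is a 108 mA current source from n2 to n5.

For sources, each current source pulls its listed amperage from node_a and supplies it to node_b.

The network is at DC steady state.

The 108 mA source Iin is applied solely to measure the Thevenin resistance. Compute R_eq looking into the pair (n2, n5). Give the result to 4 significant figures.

Element admittances at DC:
  Y(R1) = 0.03663 S between n6,n2
  Y(R2) = 0.0008403 S between n7,n3
  Y(R3) = 0.1001 S between n3,n7
  Y(R4) = 0.0001603 S between n7,n1
  Y(R5) = 0.01996 S between n4,n0
  Y(R6) = 0.0003731 S between n2,n6
  Y(R7) = 0.01757 S between n5,n2
  Y(R8) = 0.03279 S between n5,n1
  Y(R9) = 0.2577 S between n4,n6
  Y(R10) = 0.0001416 S between n0,n7
  Y(R11) = 0.04785 S between n1,n6
  Y(R12) = 0.2227 S between n0,n5
  Y(R13) = 0.01916 S between n5,n3
  Y(R14) = 0.03676 S between n0,n1
  Y(R15) = 0.8621 S between n3,n7
  Y(R16) = 0.002105 S between n3,n6
  Y(R17) = 0.0003861 S between n1,n0
  Iin: injects 0.108 A into n5 (from n2)
Assemble and solve the 7×7 MNA system:
  V(n1)=-0.4139  V(n2)=-2.694  V(n3)=0.03137  V(n4)=-1.051  V(n5)=0.1632  V(n6)=-1.132  V(n7)=0.03129

R_eq = 26.45 Ω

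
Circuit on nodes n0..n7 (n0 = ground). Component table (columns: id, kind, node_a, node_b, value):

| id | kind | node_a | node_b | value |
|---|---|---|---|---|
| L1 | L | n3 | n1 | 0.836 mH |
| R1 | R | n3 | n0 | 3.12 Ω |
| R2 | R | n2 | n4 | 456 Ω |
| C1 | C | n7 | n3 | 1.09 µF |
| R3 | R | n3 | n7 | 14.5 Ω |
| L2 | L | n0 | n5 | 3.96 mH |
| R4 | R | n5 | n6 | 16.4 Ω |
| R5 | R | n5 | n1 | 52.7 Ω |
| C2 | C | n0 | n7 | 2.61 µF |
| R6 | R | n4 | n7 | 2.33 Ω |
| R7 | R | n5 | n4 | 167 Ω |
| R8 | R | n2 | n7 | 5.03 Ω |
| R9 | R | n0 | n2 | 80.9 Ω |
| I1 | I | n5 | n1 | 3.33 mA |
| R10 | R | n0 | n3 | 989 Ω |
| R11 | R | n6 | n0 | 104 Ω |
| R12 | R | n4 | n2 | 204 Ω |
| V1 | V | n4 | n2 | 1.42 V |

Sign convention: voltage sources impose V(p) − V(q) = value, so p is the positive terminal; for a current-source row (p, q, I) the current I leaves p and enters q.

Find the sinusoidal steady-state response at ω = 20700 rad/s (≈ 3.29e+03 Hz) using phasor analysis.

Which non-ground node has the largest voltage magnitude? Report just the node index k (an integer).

MNA unknowns: 7 node voltages V₁..V_7 plus 1 source current (V1)
L1: Y=0.000-0.05779j on G[3,1]
R1: Y=0.3205+0.000j on G[3,0]
R2: Y=0.002193+0.000j on G[2,4]
C1: Y=0.000+0.02256j on G[7,3]
R3: Y=0.06897+0.000j on G[3,7]
L2: Y=0.000-0.01220j on G[0,5]
R4: Y=0.06098+0.000j on G[5,6]
R5: Y=0.01898+0.000j on G[5,1]
C2: Y=0.000+0.05403j on G[0,7]
R6: Y=0.4292+0.000j on G[4,7]
R7: Y=0.005988+0.000j on G[5,4]
R8: Y=0.1988+0.000j on G[2,7]
R9: Y=0.01236+0.000j on G[0,2]
I1: z[5]−=0.00333, z[1]+=0.00333
R10: Y=0.001011+0.000j on G[0,3]
R11: Y=0.009615+0.000j on G[6,0]
R12: Y=0.004902+0.000j on G[4,2]
V1: row V4−V2=1.42, i_V1 at 4,2
solve → V1=0.03118+0.04045j, V2=-0.8878-0.06062j, V3=0.02285-0.009544j, V4=0.5322-0.06062j, V5=0.007946+0.01508j, V6=0.006863+0.01302j, V7=0.07014-0.06253j
aux → i_V1=-0.2115-0.0003686j

2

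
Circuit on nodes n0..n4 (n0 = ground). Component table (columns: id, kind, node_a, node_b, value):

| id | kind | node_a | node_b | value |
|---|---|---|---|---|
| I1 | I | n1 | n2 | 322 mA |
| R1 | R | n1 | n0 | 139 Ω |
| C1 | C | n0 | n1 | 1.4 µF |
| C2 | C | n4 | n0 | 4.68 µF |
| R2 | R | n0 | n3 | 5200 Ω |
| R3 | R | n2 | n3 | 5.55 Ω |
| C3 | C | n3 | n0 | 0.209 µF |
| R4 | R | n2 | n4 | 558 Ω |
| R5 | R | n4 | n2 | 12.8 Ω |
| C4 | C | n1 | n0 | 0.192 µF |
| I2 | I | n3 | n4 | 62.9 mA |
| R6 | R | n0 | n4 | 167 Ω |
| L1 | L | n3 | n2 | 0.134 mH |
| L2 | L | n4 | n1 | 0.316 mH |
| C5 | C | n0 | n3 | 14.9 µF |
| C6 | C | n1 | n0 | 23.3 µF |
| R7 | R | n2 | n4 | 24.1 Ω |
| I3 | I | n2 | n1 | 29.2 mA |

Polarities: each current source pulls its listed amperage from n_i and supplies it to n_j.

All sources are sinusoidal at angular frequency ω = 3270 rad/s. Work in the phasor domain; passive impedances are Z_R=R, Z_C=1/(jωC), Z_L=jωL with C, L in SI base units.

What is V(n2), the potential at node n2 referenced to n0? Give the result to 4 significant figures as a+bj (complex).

1.198-0.2058j V

Apply KCL at each of the 4 non-ground nodes and solve the resulting linear system.
Node n1: branches {I1, R1, C1, C4, L2, C6, I3} → V_1 = -0.6501-0.007139j
Node n2: branches {I1, R3, R4, R5, L1, R7, I3} → V_2 = 1.198-0.2058j
Node n3: branches {R2, R3, C3, I2, L1, C5} → V_3 = 1.222-0.2405j
Node n4: branches {C2, R4, R5, I2, R6, L2, R7} → V_4 = -0.5954+0.2912j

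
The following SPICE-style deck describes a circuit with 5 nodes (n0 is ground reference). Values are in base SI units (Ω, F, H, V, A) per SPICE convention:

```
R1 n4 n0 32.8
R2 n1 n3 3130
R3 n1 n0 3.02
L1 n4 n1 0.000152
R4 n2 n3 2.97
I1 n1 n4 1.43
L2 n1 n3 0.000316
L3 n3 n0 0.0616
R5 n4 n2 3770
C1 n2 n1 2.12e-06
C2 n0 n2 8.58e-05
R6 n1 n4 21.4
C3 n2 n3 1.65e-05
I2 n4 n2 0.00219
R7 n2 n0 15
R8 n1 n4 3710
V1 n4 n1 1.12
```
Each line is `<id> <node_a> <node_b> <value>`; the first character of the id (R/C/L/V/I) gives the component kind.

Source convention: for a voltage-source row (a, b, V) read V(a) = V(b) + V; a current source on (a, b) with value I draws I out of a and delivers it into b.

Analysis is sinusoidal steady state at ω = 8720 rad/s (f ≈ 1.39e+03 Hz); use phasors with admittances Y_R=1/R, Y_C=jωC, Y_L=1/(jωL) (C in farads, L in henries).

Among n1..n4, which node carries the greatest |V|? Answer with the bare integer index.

4

MNA unknowns: 4 node voltages V₁..V_4 plus 1 source current (V1)
R1: Y=0.03049+0.000j on G[4,0]
R2: Y=0.0003195+0.000j on G[1,3]
R3: Y=0.3311+0.000j on G[1,0]
L1: Y=0.000-0.7545j on G[4,1]
R4: Y=0.3367+0.000j on G[2,3]
I1: z[1]−=1.43, z[4]+=1.43
L2: Y=0.000-0.3629j on G[1,3]
L3: Y=0.000-0.001862j on G[3,0]
R5: Y=0.0002653+0.000j on G[4,2]
C1: Y=0.000+0.01849j on G[2,1]
C2: Y=0.000+0.7482j on G[0,2]
R6: Y=0.04673+0.000j on G[1,4]
C3: Y=0.000+0.1439j on G[2,3]
I2: z[4]−=0.00219, z[2]+=0.00219
R7: Y=0.06667+0.000j on G[2,0]
R8: Y=0.0002695+0.000j on G[1,4]
V1: row V4−V1=1.12, i_V1 at 4,1
solve → V1=-0.05115-0.004167j, V2=2.910e-05+0.02104j, V3=-0.04433+0.04705j, V4=1.069-0.004167j
aux → i_V1=1.342+0.8451j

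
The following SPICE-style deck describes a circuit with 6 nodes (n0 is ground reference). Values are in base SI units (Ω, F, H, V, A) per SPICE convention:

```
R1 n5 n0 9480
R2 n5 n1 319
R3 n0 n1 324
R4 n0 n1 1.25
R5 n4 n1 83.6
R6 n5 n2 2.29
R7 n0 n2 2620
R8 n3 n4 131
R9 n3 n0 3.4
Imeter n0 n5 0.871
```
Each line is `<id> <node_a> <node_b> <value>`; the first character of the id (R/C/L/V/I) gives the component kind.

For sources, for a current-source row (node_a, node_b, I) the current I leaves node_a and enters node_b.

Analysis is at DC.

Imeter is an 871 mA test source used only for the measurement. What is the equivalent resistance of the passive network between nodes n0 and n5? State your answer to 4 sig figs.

R_eq = 277.0 Ω

Element admittances at DC:
  Y(R1) = 0.0001055 S between n5,n0
  Y(R2) = 0.003135 S between n5,n1
  Y(R3) = 0.003086 S between n0,n1
  Y(R4) = 0.8000 S between n0,n1
  Y(R5) = 0.01196 S between n4,n1
  Y(R6) = 0.4367 S between n5,n2
  Y(R7) = 0.0003817 S between n0,n2
  Y(R8) = 0.007634 S between n3,n4
  Y(R9) = 0.2941 S between n3,n0
  Imeter: injects 0.871 A into n5 (from n0)
Assemble and solve the 5×5 MNA system:
  V(n1)=0.9330  V(n2)=241.1  V(n3)=0.01455  V(n4)=0.5752  V(n5)=241.3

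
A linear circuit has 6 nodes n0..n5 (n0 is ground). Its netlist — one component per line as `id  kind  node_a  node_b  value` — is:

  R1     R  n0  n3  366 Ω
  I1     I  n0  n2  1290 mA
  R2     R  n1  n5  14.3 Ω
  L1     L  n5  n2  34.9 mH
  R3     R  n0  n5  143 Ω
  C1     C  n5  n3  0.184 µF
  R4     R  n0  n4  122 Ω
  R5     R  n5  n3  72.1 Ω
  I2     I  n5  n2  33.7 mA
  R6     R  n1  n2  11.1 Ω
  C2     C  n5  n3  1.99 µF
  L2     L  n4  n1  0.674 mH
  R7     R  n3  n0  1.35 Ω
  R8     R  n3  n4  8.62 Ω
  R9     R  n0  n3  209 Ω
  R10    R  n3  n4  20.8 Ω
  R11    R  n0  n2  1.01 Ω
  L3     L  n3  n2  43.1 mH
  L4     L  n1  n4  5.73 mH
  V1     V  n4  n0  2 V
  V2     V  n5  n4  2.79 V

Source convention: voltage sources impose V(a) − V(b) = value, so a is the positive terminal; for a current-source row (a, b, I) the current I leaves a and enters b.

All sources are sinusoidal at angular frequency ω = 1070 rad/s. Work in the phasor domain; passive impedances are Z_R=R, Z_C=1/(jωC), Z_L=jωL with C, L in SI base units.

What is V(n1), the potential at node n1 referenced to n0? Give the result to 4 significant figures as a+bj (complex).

Element admittances at ω=1070 rad/s:
  Y(R1) = 0.002732+0.000j S between n0,n3
  I1: injects 1.29 A into n2 (from n0)
  Y(R2) = 0.06993+0.000j S between n1,n5
  Y(L1) = 0.000-0.02678j S between n5,n2
  Y(R3) = 0.006993+0.000j S between n0,n5
  Y(C1) = 0.000+0.0001969j S between n5,n3
  Y(R4) = 0.008197+0.000j S between n0,n4
  Y(R5) = 0.01387+0.000j S between n5,n3
  I2: injects 0.0337 A into n2 (from n5)
  Y(R6) = 0.09009+0.000j S between n1,n2
  Y(C2) = 0.000+0.002129j S between n5,n3
  Y(L2) = 0.000-1.387j S between n4,n1
  Y(R7) = 0.7407+0.000j S between n3,n0
  Y(R8) = 0.1160+0.000j S between n3,n4
  Y(R9) = 0.004785+0.000j S between n0,n3
  Y(R10) = 0.04808+0.000j S between n3,n4
  Y(R11) = 0.9901+0.000j S between n0,n2
  Y(L3) = 0.000-0.02168j S between n3,n2
  Y(L4) = 0.000-0.1631j S between n1,n4
  V1: constraint V(n4)−V(n0) = 2
  V2: constraint V(n5)−V(n4) = 2.79
Assemble and solve the 7×7 MNA system:
  V(n1)=2.013+0.08946j  V(n2)=1.396-0.05720j  V(n3)=0.4250-0.01176j  V(n4)=2.000+0.000j  V(n5)=4.790+0.000j
  i(V1)=-0.4597+0.06544j  i(V2)=-0.3235+0.08684j

2.013+0.08946j V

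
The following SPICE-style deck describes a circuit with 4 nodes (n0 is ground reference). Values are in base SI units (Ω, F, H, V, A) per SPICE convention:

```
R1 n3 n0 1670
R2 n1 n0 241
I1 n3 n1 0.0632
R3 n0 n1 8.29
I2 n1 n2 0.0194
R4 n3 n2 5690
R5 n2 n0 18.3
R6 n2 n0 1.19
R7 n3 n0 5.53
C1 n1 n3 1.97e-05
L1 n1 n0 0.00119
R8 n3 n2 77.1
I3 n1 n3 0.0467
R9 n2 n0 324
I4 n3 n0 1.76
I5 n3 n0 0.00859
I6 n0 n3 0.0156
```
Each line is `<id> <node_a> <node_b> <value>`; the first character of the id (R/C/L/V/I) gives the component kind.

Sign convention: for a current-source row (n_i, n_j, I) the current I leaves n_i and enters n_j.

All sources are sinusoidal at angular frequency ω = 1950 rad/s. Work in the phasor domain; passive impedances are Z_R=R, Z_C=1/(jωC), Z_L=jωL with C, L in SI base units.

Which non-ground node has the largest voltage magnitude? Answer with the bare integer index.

3

Element admittances at ω=1950 rad/s:
  Y(R1) = 0.0005988+0.000j S between n3,n0
  Y(R2) = 0.004149+0.000j S between n1,n0
  I1: injects 0.0632 A into n1 (from n3)
  Y(R3) = 0.1206+0.000j S between n0,n1
  I2: injects 0.0194 A into n2 (from n1)
  Y(R4) = 0.0001757+0.000j S between n3,n2
  Y(R5) = 0.05464+0.000j S between n2,n0
  Y(R6) = 0.8403+0.000j S between n2,n0
  Y(R7) = 0.1808+0.000j S between n3,n0
  Y(C1) = 0.000+0.03842j S between n1,n3
  Y(L1) = 0.000-0.4309j S between n1,n0
  Y(R8) = 0.01297+0.000j S between n3,n2
  I3: injects 0.0467 A into n3 (from n1)
  Y(R9) = 0.003086+0.000j S between n2,n0
  I4: injects 1.76 A into n0 (from n3)
  I5: injects 0.00859 A into n0 (from n3)
  I6: injects 0.0156 A into n3 (from n0)
Assemble and solve the 3×3 MNA system:
  V(n1)=0.7147-0.4158j  V(n2)=-0.1036+0.02671j  V(n3)=-8.653+1.851j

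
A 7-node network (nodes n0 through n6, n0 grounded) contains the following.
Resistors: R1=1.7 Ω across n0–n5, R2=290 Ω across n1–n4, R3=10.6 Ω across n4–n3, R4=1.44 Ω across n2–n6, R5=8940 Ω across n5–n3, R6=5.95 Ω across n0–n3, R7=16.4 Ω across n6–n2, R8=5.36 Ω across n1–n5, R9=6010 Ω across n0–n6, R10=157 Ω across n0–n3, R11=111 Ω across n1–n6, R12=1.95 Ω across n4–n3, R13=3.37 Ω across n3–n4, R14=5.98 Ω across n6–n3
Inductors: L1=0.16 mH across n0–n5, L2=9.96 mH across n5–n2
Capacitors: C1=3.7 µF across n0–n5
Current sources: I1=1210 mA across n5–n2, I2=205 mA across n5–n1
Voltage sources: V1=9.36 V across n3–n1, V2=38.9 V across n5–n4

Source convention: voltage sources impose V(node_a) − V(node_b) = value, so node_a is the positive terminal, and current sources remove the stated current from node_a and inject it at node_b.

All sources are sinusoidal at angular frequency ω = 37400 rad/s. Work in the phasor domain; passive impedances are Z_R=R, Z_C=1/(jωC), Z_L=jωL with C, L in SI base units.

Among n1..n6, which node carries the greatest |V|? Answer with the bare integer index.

Element admittances at ω=37400 rad/s:
  Y(R1) = 0.5882+0.000j S between n0,n5
  Y(R2) = 0.003448+0.000j S between n1,n4
  Y(R3) = 0.09434+0.000j S between n4,n3
  Y(R4) = 0.6944+0.000j S between n2,n6
  Y(R5) = 0.0001119+0.000j S between n5,n3
  Y(R6) = 0.1681+0.000j S between n0,n3
  Y(R7) = 0.06098+0.000j S between n6,n2
  Y(R8) = 0.1866+0.000j S between n1,n5
  Y(L1) = 0.000-0.1671j S between n0,n5
  Y(R9) = 0.0001664+0.000j S between n0,n6
  Y(R10) = 0.006369+0.000j S between n0,n3
  Y(R11) = 0.009009+0.000j S between n1,n6
  Y(R12) = 0.5128+0.000j S between n4,n3
  Y(L2) = 0.000-0.002685j S between n5,n2
  Y(C1) = 0.000+0.1384j S between n0,n5
  Y(R13) = 0.2967+0.000j S between n3,n4
  I1: injects 1.21 A into n2 (from n5)
  Y(R14) = 0.1672+0.000j S between n6,n3
  I2: injects 0.205 A into n1 (from n5)
  V1: constraint V(n3)−V(n1) = 9.36
  V2: constraint V(n5)−V(n4) = 38.9
Assemble and solve the 8×8 MNA system:
  V(n1)=-29.52+0.1698j  V(n2)=-12.15-0.1705j  V(n3)=-20.16+0.1698j  V(n4)=-32.93+0.2413j  V(n5)=5.969+0.2413j  V(n6)=-13.75-0.1061j
  i(V1)=-6.956-0.01110j  i(V2)=-11.56+0.06488j

4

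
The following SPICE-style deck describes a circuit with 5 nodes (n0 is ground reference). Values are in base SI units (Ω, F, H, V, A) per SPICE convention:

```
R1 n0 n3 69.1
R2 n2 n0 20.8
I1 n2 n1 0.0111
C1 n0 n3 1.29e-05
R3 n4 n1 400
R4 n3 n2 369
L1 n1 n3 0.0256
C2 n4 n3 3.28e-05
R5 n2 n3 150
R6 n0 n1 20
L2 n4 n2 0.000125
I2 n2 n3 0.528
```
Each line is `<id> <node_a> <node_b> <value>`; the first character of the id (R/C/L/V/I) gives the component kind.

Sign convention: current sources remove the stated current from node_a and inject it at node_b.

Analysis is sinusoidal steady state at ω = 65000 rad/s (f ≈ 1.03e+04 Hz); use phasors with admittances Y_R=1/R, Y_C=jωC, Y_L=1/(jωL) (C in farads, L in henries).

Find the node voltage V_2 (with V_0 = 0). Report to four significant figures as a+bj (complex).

-1.362-3.574j V

Apply KCL at each of the 4 non-ground nodes and solve the resulting linear system.
Node n1: branches {I1, R3, L1, R6} → V_1 = 0.2250+0.007564j
Node n2: branches {R2, I1, R4, R5, L2, I2} → V_2 = -1.362-3.574j
Node n3: branches {R1, C1, R4, L1, C2, R5, I2} → V_3 = 0.2055-0.06115j
Node n4: branches {R3, C2, L2} → V_4 = 0.3014+0.1542j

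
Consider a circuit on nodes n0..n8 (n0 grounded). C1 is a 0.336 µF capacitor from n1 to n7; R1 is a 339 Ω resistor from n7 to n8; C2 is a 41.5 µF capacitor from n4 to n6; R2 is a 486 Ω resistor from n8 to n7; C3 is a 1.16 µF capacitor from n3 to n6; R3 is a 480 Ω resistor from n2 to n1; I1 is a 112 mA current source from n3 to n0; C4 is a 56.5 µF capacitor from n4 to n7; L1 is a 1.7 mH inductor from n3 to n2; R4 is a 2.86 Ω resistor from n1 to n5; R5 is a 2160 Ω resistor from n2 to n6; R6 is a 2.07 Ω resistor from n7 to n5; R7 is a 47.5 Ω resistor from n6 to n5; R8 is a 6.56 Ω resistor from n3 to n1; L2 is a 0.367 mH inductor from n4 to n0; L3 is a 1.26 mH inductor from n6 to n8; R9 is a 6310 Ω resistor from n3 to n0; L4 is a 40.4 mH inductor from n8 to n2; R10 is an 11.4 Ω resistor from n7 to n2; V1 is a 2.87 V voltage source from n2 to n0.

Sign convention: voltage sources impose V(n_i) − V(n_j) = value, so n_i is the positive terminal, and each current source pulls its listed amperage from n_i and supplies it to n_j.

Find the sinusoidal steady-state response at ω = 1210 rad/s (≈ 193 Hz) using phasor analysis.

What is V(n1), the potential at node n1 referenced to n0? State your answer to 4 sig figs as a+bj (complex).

2.420-0.8784j V

Element admittances at ω=1210 rad/s:
  Y(C1) = 0.000+0.0004066j S between n1,n7
  Y(R1) = 0.002950+0.000j S between n7,n8
  Y(C2) = 0.000+0.05021j S between n4,n6
  Y(R2) = 0.002058+0.000j S between n8,n7
  Y(C3) = 0.000+0.001404j S between n3,n6
  Y(R3) = 0.002083+0.000j S between n2,n1
  I1: injects 0.112 A into n0 (from n3)
  Y(C4) = 0.000+0.06836j S between n4,n7
  Y(L1) = 0.000-0.4861j S between n3,n2
  Y(R4) = 0.3497+0.000j S between n1,n5
  Y(R5) = 0.0004630+0.000j S between n2,n6
  Y(R6) = 0.4831+0.000j S between n7,n5
  Y(R7) = 0.02105+0.000j S between n6,n5
  Y(R8) = 0.1524+0.000j S between n3,n1
  Y(L2) = 0.000-2.252j S between n4,n0
  Y(L3) = 0.000-0.6559j S between n6,n8
  Y(R9) = 0.0001585+0.000j S between n3,n0
  Y(L4) = 0.000-0.02046j S between n8,n2
  Y(R10) = 0.08772+0.000j S between n7,n2
  V1: constraint V(n2)−V(n0) = 2.87
Assemble and solve the 9×9 MNA system:
  V(n1)=2.420-0.8784j  V(n2)=2.870+0.000j  V(n3)=3.026-0.4161j  V(n4)=-0.04895+0.09145j  V(n5)=2.152-1.085j  V(n6)=-0.7601-2.275j  V(n7)=2.086-1.182j  V(n8)=-0.6578-2.186j
  i(V1)=-0.3184-0.1102j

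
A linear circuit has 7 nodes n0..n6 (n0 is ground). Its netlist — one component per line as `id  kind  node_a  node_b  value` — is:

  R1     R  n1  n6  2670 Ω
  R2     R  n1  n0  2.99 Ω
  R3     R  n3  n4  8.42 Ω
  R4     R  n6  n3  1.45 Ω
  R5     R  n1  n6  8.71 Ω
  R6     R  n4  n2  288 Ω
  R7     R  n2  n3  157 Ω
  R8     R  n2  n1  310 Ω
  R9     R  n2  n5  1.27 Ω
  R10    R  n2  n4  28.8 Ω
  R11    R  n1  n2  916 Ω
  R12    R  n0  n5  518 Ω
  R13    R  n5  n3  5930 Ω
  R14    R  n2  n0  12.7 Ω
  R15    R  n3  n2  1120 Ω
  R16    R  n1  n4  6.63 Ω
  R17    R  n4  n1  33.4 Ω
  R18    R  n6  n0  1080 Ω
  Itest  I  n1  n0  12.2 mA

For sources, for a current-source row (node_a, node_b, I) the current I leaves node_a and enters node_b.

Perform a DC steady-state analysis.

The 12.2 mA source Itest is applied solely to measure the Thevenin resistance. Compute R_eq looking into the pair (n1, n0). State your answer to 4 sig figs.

R_eq = 2.752 Ω

MNA unknowns: 6 node voltages V₁..V_6
R1: Y=0.0003745 on G[1,6]
R2: Y=0.3344 on G[1,0]
R3: Y=0.1188 on G[3,4]
R4: Y=0.6897 on G[6,3]
R5: Y=0.1148 on G[1,6]
R6: Y=0.003472 on G[4,2]
R7: Y=0.006369 on G[2,3]
R8: Y=0.003226 on G[2,1]
R9: Y=0.7874 on G[2,5]
R10: Y=0.03472 on G[2,4]
R11: Y=0.001092 on G[1,2]
R12: Y=0.001931 on G[0,5]
R13: Y=0.0001686 on G[5,3]
R14: Y=0.07874 on G[2,0]
R15: Y=0.0008929 on G[3,2]
R16: Y=0.1508 on G[1,4]
R17: Y=0.02994 on G[4,1]
R18: Y=0.0009259 on G[6,0]
Itest: z[1]−=0.0122, z[0]+=0.0122
solve → V1=-0.03357, V2=-0.01169, V3=-0.03094, V4=-0.03017, V5=-0.01167, V6=-0.03128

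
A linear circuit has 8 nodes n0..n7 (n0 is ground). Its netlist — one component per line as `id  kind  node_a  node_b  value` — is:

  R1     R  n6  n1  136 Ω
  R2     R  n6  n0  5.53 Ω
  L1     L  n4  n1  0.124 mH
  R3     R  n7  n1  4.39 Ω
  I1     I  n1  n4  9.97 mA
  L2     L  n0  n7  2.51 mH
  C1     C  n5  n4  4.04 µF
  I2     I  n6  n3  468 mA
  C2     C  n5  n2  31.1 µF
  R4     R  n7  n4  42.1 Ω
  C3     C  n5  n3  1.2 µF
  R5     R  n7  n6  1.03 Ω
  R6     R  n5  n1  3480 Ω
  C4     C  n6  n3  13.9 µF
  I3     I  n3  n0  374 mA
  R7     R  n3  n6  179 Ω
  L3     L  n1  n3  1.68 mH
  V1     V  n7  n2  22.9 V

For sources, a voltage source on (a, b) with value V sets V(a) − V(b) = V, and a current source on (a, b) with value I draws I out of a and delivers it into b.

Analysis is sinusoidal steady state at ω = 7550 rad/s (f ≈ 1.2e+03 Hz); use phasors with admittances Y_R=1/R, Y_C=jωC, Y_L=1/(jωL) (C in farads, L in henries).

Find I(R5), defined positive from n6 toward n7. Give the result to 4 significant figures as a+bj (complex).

Element admittances at ω=7550 rad/s:
  Y(R1) = 0.007353+0.000j S between n6,n1
  Y(R2) = 0.1808+0.000j S between n6,n0
  Y(L1) = 0.000-1.068j S between n4,n1
  Y(R3) = 0.2278+0.000j S between n7,n1
  I1: injects 0.00997 A into n4 (from n1)
  Y(L2) = 0.000-0.05277j S between n0,n7
  Y(C1) = 0.000+0.03050j S between n5,n4
  I2: injects 0.468 A into n3 (from n6)
  Y(C2) = 0.000+0.2348j S between n5,n2
  Y(R4) = 0.02375+0.000j S between n7,n4
  Y(C3) = 0.000+0.009060j S between n5,n3
  Y(R5) = 0.9709+0.000j S between n7,n6
  Y(R6) = 0.0002874+0.000j S between n5,n1
  Y(C4) = 0.000+0.1049j S between n6,n3
  I3: injects 0.374 A into n0 (from n3)
  Y(R7) = 0.005587+0.000j S between n3,n6
  Y(L3) = 0.000-0.07884j S between n1,n3
  V1: constraint V(n7)−V(n2) = 22.9
Assemble and solve the 8×8 MNA system:
  V(n1)=-2.346-1.452j  V(n2)=-24.91-0.2389j  V(n3)=-6.087-1.932j  V(n4)=-1.805-1.477j  V(n5)=-21.72-0.4527j  V(n6)=-1.999-0.5860j  V(n7)=-2.008-0.2389j
  i(V1)=-0.05021-0.7488j

0.009265-0.3370j A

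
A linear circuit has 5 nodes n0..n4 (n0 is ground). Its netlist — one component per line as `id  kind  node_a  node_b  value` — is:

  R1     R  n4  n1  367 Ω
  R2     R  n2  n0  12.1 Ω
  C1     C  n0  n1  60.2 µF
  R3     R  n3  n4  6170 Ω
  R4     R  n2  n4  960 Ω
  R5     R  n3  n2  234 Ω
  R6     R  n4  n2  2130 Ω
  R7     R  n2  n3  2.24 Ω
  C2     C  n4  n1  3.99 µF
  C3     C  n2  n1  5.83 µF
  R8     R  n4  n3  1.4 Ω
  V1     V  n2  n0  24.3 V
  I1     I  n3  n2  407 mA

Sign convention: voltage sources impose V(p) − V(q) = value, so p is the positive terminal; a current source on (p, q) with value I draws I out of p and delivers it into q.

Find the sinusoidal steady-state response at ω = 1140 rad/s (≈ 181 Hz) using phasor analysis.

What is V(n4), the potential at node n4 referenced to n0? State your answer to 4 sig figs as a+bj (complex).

23.21-0.3286j V

MNA unknowns: 4 node voltages V₁..V_4 plus 1 source current (V1)
R1: Y=0.002725+0.000j on G[4,1]
R2: Y=0.08264+0.000j on G[2,0]
C1: Y=0.000+0.06863j on G[0,1]
R3: Y=0.0001621+0.000j on G[3,4]
R4: Y=0.001042+0.000j on G[2,4]
R5: Y=0.004274+0.000j on G[3,2]
R6: Y=0.0004695+0.000j on G[4,2]
R7: Y=0.4464+0.000j on G[2,3]
C2: Y=0.000+0.004549j on G[4,1]
C3: Y=0.000+0.006646j on G[2,1]
R8: Y=0.7143+0.000j on G[4,3]
V1: row V2−V0=24.3, i_V1 at 2,0
I1: z[3]−=0.407, z[2]+=0.407
solve → V1=3.359-0.6965j, V2=24.30+0.000j, V3=23.28-0.2015j, V4=23.21-0.3286j
aux → i_V1=-2.056-0.2305j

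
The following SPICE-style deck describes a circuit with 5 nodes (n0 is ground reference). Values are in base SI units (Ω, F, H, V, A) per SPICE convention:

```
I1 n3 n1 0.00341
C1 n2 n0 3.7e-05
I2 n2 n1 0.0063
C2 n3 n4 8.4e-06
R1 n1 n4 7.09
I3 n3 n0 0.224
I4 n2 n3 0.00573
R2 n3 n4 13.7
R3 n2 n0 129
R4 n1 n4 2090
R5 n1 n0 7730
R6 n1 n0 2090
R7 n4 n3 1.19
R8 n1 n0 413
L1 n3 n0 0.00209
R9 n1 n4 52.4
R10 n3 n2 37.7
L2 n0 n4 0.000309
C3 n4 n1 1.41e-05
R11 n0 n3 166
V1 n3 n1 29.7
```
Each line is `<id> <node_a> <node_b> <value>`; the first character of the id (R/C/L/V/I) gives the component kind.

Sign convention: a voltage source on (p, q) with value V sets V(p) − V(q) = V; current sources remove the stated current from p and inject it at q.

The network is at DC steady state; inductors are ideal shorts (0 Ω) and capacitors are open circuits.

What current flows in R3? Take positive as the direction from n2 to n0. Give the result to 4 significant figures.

-0.002721 A

Element admittances at DC:
  I1: injects 0.00341 A into n1 (from n3)
  Y(C1) = 0.000 S between n2,n0
  I2: injects 0.0063 A into n1 (from n2)
  Y(C2) = 0.000 S between n3,n4
  Y(R1) = 0.1410 S between n1,n4
  I3: injects 0.224 A into n0 (from n3)
  I4: injects 0.00573 A into n3 (from n2)
  Y(R2) = 0.07299 S between n3,n4
  Y(R3) = 0.007752 S between n2,n0
  Y(R4) = 0.0004785 S between n1,n4
  Y(R5) = 0.0001294 S between n1,n0
  Y(R6) = 0.0004785 S between n1,n0
  Y(R7) = 0.8403 S between n4,n3
  Y(R8) = 0.002421 S between n1,n0
  L1: short n3↔n0 (DC inductor)
  Y(R9) = 0.01908 S between n1,n4
  Y(R10) = 0.02653 S between n3,n2
  L2: short n0↔n4 (DC inductor)
  Y(C3) = 0.000 S between n4,n1
  Y(R11) = 0.006024 S between n0,n3
  V1: constraint V(n3)−V(n1) = 29.7
Assemble and solve the 7×7 MNA system:
  V(n1)=-29.70  V(n2)=-0.3510  V(n3)=0.000  V(n4)=0.000
  i(L1)=4.639  i(L2)=4.770  i(V1)=-4.870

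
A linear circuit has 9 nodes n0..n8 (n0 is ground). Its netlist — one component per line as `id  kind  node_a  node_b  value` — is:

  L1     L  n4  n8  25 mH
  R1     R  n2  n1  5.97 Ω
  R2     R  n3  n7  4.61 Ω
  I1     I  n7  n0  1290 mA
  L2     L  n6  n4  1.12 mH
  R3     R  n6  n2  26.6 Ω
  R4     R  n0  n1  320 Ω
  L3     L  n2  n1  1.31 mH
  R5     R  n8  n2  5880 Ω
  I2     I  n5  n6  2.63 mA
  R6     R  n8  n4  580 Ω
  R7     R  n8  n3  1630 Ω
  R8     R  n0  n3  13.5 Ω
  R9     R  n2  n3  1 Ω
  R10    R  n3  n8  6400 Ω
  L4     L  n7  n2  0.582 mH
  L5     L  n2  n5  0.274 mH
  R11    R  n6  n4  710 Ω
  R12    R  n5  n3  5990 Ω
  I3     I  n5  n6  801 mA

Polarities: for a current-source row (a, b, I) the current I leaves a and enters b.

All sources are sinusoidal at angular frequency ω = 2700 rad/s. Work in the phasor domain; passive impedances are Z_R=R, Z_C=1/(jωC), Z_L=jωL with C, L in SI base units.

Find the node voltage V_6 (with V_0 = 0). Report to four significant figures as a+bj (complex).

3.254+0.2859j V

MNA unknowns: 8 node voltages V₁..V_8
L1: Y=0.000-0.01481j on G[4,8]
R1: Y=0.1675+0.000j on G[2,1]
R2: Y=0.2169+0.000j on G[3,7]
I1: z[7]−=1.29, z[0]+=1.29
L2: Y=0.000-0.3307j on G[6,4]
R3: Y=0.03759+0.000j on G[6,2]
R4: Y=0.003125+0.000j on G[0,1]
L3: Y=0.000-0.2827j on G[2,1]
R5: Y=0.0001701+0.000j on G[8,2]
I2: z[5]−=0.00263, z[6]+=0.00263
R6: Y=0.001724+0.000j on G[8,4]
R7: Y=0.0006135+0.000j on G[8,3]
R8: Y=0.07407+0.000j on G[0,3]
R9: Y=1.000+0.000j on G[2,3]
R10: Y=0.0001563+0.000j on G[3,8]
L4: Y=0.000-0.6364j on G[7,2]
L5: Y=0.000-1.352j on G[2,5]
R11: Y=0.001408+0.000j on G[6,4]
R12: Y=0.0001669+0.000j on G[5,3]
I3: z[5]−=0.801, z[6]+=0.801
solve → V1=-17.54+0.4014j, V2=-17.62+0.2599j, V3=-16.68-0.01693j, V4=3.251+0.2294j, V5=-17.62-0.3345j, V6=3.254+0.2859j, V7=-18.06-1.295j, V8=3.041-1.008j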